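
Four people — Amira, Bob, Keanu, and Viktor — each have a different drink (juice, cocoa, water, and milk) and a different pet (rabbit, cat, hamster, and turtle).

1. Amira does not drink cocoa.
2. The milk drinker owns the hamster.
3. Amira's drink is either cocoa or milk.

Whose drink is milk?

With clues 1–3, Bob, Keanu, and Viktor are impossible for the one with drink milk.
That leaves Amira.

Amira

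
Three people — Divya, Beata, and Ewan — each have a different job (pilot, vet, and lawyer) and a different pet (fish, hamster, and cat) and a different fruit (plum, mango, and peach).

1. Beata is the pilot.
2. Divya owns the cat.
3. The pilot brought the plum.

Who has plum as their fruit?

With clues 1–3, Divya and Ewan are impossible for the one with fruit plum.
That leaves Beata.

Beata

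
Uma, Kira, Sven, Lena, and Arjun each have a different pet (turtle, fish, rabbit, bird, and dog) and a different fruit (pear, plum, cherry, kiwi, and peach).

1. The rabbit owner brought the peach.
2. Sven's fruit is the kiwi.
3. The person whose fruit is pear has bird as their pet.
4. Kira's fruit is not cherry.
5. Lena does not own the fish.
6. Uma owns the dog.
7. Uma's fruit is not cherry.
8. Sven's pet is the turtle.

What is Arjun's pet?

With clues 1–6, dog is impossible for Arjun's pet.
With clues 1–8, bird, rabbit, and turtle are impossible for Arjun's pet.
That leaves fish.

fish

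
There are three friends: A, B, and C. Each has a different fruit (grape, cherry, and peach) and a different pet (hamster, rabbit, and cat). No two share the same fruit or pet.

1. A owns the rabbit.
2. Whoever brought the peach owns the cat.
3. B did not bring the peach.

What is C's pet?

cat

Clue 1 rules out rabbit for C's pet.
With clues 1–3, hamster is impossible for C's pet.
That leaves cat.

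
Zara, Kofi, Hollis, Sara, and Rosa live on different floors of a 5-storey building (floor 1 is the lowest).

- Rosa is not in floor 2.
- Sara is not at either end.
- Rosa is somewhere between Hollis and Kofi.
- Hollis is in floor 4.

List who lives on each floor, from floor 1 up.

Kofi, Sara, Rosa, Hollis, Zara

From clue 1: Rosa is in {1,3,4,5}.
From clues 1–2: Sara is in {2,3,4}.
From clues 1–3: Rosa is in {3,4}.
From clues 1–4: Kofi → floor 1, Sara → floor 2, Rosa → floor 3, Hollis → floor 4, Zara → floor 5.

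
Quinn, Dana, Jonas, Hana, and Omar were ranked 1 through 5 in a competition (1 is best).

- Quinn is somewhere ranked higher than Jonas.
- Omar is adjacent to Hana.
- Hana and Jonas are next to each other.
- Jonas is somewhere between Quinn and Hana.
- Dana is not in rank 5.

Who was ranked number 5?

Omar

With clue 1, Quinn is ruled out for rank 5.
With clues 1–3, Hana is ruled out for rank 5.
With clues 1–4, Jonas is ruled out for rank 5.
With clues 1–5, Dana is ruled out for rank 5.
So rank 5 is Omar.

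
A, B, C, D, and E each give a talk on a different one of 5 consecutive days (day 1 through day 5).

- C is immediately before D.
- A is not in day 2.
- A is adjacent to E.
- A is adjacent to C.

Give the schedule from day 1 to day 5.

B, E, A, C, D

From clue 1: C is in {1,2,3,4}.
From clues 1–2: A is in {1,3,4,5}.
From clues 1–3: B is in {1,3,5}.
From clues 1–4: B → day 1, E → day 2, A → day 3, C → day 4, D → day 5.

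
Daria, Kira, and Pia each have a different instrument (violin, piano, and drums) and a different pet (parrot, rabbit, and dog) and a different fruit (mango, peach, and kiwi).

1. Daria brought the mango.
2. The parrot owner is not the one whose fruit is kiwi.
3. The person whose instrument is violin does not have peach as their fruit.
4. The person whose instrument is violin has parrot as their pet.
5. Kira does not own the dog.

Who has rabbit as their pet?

Kira

With clues 1–4, Daria is impossible for the one with pet rabbit.
With clues 1–5, Pia is impossible for the one with pet rabbit.
That leaves Kira.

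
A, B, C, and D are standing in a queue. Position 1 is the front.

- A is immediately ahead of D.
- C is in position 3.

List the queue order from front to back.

A, D, C, B

From clue 1: A is in {1,2,3}.
From clues 1–2: A → position 1, D → position 2, C → position 3, B → position 4.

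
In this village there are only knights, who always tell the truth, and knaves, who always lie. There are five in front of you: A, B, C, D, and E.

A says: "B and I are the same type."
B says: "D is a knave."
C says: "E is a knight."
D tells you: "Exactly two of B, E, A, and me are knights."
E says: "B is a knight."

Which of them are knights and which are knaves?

Consider A. Suppose A is a knave.
Then no assignment of the remaining roles makes every statement match its speaker's type — contradiction.
So A is a knight.
Consider B. Suppose B is a knave.
Then A's statement comes out false, contradicting A being a knight.
So B is a knight.
With that fixed, E's statement is true, so E is a knight.
With that fixed, C's statement is true, so C is a knight.
With that fixed, D's statement is false, so D is a knave.

A: knight, B: knight, C: knight, D: knave, E: knight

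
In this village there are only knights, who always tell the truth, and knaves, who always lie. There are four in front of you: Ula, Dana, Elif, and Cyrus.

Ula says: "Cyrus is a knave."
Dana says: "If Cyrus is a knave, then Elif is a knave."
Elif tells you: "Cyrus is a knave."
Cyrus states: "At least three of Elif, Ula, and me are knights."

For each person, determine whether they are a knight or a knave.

Consider Ula. Suppose Ula is a knave.
Then no assignment of the remaining roles makes every statement match its speaker's type — contradiction.
So Ula is a knight.
Consider Dana. Suppose Dana is a knight.
Then no assignment of the remaining roles makes every statement match its speaker's type — contradiction.
So Dana is a knave.
Consider Elif. Suppose Elif is a knave.
Then Dana's statement comes out true, contradicting Dana being a knave.
So Elif is a knight.
Consider Cyrus. Suppose Cyrus is a knight.
Then Ula's statement comes out false, contradicting Ula being a knight.
So Cyrus is a knave.

Ula: knight, Dana: knave, Elif: knight, Cyrus: knave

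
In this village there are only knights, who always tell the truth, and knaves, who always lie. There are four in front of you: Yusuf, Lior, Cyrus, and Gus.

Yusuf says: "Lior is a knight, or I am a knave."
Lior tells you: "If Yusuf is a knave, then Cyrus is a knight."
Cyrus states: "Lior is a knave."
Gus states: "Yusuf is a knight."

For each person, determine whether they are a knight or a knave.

Consider Yusuf. Suppose Yusuf is a knave.
Then Yusuf's own statement would have to be false, but it can't be — contradiction.
So Yusuf is a knight.
With that fixed, Lior's statement is true, so Lior is a knight.
With that fixed, Cyrus's statement is false, so Cyrus is a knave.
With that fixed, Gus's statement is true, so Gus is a knight.

Yusuf: knight, Lior: knight, Cyrus: knave, Gus: knight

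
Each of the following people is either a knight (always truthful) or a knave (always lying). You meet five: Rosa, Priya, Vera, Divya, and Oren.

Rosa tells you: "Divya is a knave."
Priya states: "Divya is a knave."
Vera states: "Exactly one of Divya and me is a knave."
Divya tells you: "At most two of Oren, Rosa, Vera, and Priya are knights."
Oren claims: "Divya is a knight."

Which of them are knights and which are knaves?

Consider Rosa. Suppose Rosa is a knave.
Then no assignment of the remaining roles makes every statement match its speaker's type — contradiction.
So Rosa is a knight.
Consider Priya. Suppose Priya is a knave.
Then no assignment of the remaining roles makes every statement match its speaker's type — contradiction.
So Priya is a knight.
Consider Vera. Suppose Vera is a knave.
Then no assignment of the remaining roles makes every statement match its speaker's type — contradiction.
So Vera is a knight.
With that fixed, Divya's statement is false, so Divya is a knave.
With that fixed, Oren's statement is false, so Oren is a knave.

Rosa: knight, Priya: knight, Vera: knight, Divya: knave, Oren: knave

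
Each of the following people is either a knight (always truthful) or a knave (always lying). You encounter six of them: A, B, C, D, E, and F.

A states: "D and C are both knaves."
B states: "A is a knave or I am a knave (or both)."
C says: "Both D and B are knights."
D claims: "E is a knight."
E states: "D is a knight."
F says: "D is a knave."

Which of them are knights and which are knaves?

A: knave, B: knight, C: knight, D: knight, E: knight, F: knave

Consider A. Suppose A is a knight.
Then whichever role B has, B's statement has the wrong truth value — contradiction.
So A is a knave.
With that fixed, B's statement is true, so B is a knight.
Consider C. Suppose C is a knave.
Then no assignment of the remaining roles makes every statement match its speaker's type — contradiction.
So C is a knight.
Consider D. Suppose D is a knave.
Then C's statement comes out false, contradicting C being a knight.
So D is a knight.
With that fixed, E's statement is true, so E is a knight.
With that fixed, F's statement is false, so F is a knave.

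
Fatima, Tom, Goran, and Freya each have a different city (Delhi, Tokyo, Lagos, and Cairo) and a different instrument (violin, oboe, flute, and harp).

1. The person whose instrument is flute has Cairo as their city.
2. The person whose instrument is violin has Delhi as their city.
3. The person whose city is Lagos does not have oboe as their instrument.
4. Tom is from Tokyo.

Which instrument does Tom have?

oboe

With clues 1–4, flute, harp, and violin are impossible for Tom's instrument.
That leaves oboe.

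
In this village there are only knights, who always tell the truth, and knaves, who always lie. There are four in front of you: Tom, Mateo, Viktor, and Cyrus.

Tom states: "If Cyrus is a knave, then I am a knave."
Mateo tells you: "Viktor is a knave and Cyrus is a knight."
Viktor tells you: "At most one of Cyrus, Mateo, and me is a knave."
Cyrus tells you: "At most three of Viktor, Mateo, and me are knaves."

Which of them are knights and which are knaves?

Regardless of anyone's role, Cyrus's statement is true, so Cyrus is a knight.
With that fixed, Tom's statement is true, so Tom is a knight.
Consider Mateo. Suppose Mateo is a knight.
Then no assignment of the remaining roles makes every statement match its speaker's type — contradiction.
So Mateo is a knave.
Consider Viktor. Suppose Viktor is a knave.
Then Mateo's statement comes out true, contradicting Mateo being a knave.
So Viktor is a knight.

Tom: knight, Mateo: knave, Viktor: knight, Cyrus: knight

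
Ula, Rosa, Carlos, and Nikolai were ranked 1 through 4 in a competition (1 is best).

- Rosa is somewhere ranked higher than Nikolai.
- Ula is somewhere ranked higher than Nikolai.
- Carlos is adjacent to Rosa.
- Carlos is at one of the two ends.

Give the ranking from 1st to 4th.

From clue 1: Rosa is in {1,2,3}.
From clues 1–2: Nikolai is in {3,4}.
From clues 1–3: Nikolai → rank 4.
From clues 1–4: Carlos → rank 1, Rosa → rank 2, Ula → rank 3.

Carlos, Rosa, Ula, Nikolai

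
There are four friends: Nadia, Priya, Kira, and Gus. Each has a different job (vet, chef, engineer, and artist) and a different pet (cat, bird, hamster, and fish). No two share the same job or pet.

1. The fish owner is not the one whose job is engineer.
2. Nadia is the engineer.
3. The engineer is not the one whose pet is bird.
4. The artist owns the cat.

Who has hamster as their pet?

With clues 1–4, Gus, Kira, and Priya are impossible for the one with pet hamster.
That leaves Nadia.

Nadia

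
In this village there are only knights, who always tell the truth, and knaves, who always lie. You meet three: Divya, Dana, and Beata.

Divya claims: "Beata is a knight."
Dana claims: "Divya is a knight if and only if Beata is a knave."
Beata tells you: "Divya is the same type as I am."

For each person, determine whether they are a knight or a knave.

Divya: knight, Dana: knave, Beata: knight

Consider Divya. Suppose Divya is a knave.
Then whichever role Beata has, Beata's statement has the wrong truth value — contradiction.
So Divya is a knight.
Consider Dana. Suppose Dana is a knight.
Then no assignment of the remaining roles makes every statement match its speaker's type — contradiction.
So Dana is a knave.
Consider Beata. Suppose Beata is a knave.
Then Divya's statement comes out false, contradicting Divya being a knight.
So Beata is a knight.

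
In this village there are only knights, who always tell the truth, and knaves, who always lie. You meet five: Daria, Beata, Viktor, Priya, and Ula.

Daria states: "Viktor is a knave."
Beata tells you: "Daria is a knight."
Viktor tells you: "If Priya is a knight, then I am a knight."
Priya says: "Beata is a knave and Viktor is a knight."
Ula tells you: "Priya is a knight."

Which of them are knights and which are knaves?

Consider Daria. Suppose Daria is a knight.
Then no assignment of the remaining roles makes every statement match its speaker's type — contradiction.
So Daria is a knave.
With that fixed, Beata's statement is false, so Beata is a knave.
Consider Viktor. Suppose Viktor is a knave.
Then Daria's statement comes out true, contradicting Daria being a knave.
So Viktor is a knight.
With that fixed, Priya's statement is true, so Priya is a knight.
With that fixed, Ula's statement is true, so Ula is a knight.

Daria: knave, Beata: knave, Viktor: knight, Priya: knight, Ula: knight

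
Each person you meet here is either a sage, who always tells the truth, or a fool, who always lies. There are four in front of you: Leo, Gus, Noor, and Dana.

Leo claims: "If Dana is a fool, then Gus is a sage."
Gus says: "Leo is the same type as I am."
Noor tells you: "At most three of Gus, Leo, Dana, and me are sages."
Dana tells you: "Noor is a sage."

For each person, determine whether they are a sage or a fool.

Leo: sage, Gus: fool, Noor: sage, Dana: sage

Consider Leo. Suppose Leo is a fool.
Then whichever role Gus has, Gus's statement has the wrong truth value — contradiction.
So Leo is a sage.
Consider Gus. Suppose Gus is a sage.
Then no assignment of the remaining roles makes every statement match its speaker's type — contradiction.
So Gus is a fool.
With that fixed, Noor's statement is true, so Noor is a sage.
With that fixed, Dana's statement is true, so Dana is a sage.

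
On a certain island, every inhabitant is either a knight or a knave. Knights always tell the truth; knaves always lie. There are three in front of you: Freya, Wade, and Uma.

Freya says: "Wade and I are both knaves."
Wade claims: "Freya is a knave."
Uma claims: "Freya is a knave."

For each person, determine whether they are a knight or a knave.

Consider Freya. Suppose Freya is a knight.
Then Freya's own statement would have to be true, but it can't be — contradiction.
So Freya is a knave.
With that fixed, Wade's statement is true, so Wade is a knight.
With that fixed, Uma's statement is true, so Uma is a knight.

Freya: knave, Wade: knight, Uma: knight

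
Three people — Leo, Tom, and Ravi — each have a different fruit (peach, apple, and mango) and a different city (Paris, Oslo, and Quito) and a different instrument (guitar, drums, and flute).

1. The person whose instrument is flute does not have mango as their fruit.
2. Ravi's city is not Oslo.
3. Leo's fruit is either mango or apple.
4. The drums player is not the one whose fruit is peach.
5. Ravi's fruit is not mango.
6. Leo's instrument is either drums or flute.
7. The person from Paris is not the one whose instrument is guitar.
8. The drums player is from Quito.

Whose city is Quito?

Leo

With clues 1–8, Ravi and Tom are impossible for the one with city Quito.
That leaves Leo.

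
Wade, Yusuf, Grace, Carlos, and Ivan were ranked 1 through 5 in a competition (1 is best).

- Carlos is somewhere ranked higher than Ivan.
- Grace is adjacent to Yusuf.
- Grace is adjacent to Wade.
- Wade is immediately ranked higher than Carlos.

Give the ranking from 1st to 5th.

From clue 1: Carlos is in {1,2,3,4}.
From clues 1–3: Carlos is in {1,4}.
From clues 1–4: Yusuf → rank 1, Grace → rank 2, Wade → rank 3, Carlos → rank 4, Ivan → rank 5.

Yusuf, Grace, Wade, Carlos, Ivan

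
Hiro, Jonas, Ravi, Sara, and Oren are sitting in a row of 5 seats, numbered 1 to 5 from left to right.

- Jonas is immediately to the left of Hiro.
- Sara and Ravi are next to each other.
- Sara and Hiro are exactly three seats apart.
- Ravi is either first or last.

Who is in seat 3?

With clues 1–3, Hiro and Sara are ruled out for seat 3.
With clues 1–4, Jonas and Ravi are ruled out for seat 3.
So seat 3 is Oren.

Oren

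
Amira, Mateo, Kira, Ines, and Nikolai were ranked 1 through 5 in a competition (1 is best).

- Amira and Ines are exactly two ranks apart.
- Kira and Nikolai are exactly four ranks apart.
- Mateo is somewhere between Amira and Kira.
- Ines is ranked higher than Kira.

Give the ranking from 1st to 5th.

From clues 1–2: Mateo → rank 3.
From clues 1–3: Amira is in {2,4}.
From clues 1–4: Nikolai → rank 1, Amira → rank 2, Ines → rank 4, Kira → rank 5.

Nikolai, Amira, Mateo, Ines, Kira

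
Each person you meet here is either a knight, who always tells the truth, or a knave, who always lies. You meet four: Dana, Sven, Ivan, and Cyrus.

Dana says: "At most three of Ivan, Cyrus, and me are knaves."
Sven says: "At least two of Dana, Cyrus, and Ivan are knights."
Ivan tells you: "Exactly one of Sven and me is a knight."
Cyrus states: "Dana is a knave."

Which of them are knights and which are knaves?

Dana: knight, Sven: knave, Ivan: knave, Cyrus: knave

Regardless of anyone's role, Dana's statement is true, so Dana is a knight.
With that fixed, Cyrus's statement is false, so Cyrus is a knave.
Consider Sven. Suppose Sven is a knight.
Then whichever role Ivan has, Ivan's statement has the wrong truth value — contradiction.
So Sven is a knave.
Consider Ivan. Suppose Ivan is a knight.
Then Sven's statement comes out true, contradicting Sven being a knave.
So Ivan is a knave.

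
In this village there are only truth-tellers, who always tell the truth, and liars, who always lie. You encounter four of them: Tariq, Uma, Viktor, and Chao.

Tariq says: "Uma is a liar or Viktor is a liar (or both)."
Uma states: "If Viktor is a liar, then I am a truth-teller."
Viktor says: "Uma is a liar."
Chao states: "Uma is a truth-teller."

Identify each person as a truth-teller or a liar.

Consider Tariq. Suppose Tariq is a liar.
Then no assignment of the remaining roles makes every statement match its speaker's type — contradiction.
So Tariq is a truth-teller.
Consider Uma. Suppose Uma is a liar.
Then no assignment of the remaining roles makes every statement match its speaker's type — contradiction.
So Uma is a truth-teller.
With that fixed, Viktor's statement is false, so Viktor is a liar.
With that fixed, Chao's statement is true, so Chao is a truth-teller.

Tariq: truth-teller, Uma: truth-teller, Viktor: liar, Chao: truth-teller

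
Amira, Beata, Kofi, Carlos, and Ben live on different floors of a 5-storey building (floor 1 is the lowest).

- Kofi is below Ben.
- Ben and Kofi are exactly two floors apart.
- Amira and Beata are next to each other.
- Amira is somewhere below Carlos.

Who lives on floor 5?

Ben

With clue 1, Kofi is ruled out for floor 5.
With clues 1–3, Carlos is ruled out for floor 5.
With clues 1–4, Amira and Beata are ruled out for floor 5.
So floor 5 is Ben.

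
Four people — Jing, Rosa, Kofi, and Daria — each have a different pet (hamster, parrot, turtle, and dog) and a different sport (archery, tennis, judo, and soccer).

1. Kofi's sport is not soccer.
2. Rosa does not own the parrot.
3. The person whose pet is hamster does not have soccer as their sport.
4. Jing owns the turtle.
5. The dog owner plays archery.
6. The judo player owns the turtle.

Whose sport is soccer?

Daria

Clue 1 rules out Kofi for the one with sport soccer.
With clues 1–5, Rosa is impossible for the one with sport soccer.
With clues 1–6, Jing is impossible for the one with sport soccer.
That leaves Daria.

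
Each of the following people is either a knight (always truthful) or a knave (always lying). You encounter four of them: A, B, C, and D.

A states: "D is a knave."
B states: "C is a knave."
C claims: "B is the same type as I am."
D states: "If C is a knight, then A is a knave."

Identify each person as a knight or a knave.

A: knave, B: knight, C: knave, D: knight

Consider A. Suppose A is a knight.
Then no assignment of the remaining roles makes every statement match its speaker's type — contradiction.
So A is a knave.
With that fixed, D's statement is true, so D is a knight.
Consider B. Suppose B is a knave.
Then whichever role C has, C's statement has the wrong truth value — contradiction.
So B is a knight.
Consider C. Suppose C is a knight.
Then B's statement comes out false, contradicting B being a knight.
So C is a knave.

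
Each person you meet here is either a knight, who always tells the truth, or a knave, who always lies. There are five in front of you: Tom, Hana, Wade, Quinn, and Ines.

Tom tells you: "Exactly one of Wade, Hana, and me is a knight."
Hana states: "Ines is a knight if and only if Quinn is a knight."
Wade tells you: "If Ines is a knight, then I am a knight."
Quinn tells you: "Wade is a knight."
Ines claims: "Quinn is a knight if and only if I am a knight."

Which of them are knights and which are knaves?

Tom: knave, Hana: knight, Wade: knight, Quinn: knight, Ines: knight

Consider Tom. Suppose Tom is a knight.
Then no assignment of the remaining roles makes every statement match its speaker's type — contradiction.
So Tom is a knave.
Consider Hana. Suppose Hana is a knave.
Then no assignment of the remaining roles makes every statement match its speaker's type — contradiction.
So Hana is a knight.
Consider Wade. Suppose Wade is a knave.
Then Tom's statement comes out true, contradicting Tom being a knave.
So Wade is a knight.
With that fixed, Quinn's statement is true, so Quinn is a knight.
Consider Ines. Suppose Ines is a knave.
Then Hana's statement comes out false, contradicting Hana being a knight.
So Ines is a knight.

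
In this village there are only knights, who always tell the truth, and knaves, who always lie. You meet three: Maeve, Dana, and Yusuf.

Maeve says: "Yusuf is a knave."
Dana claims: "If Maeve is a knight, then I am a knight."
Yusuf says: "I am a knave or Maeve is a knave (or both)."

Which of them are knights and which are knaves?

Consider Maeve. Suppose Maeve is a knight.
Then whichever role Yusuf has, Yusuf's statement has the wrong truth value — contradiction.
So Maeve is a knave.
With that fixed, Dana's statement is true, so Dana is a knight.
With that fixed, Yusuf's statement is true, so Yusuf is a knight.

Maeve: knave, Dana: knight, Yusuf: knight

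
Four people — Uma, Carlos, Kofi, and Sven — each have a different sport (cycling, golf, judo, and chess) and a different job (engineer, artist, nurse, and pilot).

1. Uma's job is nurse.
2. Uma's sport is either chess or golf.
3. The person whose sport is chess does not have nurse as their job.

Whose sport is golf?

With clues 1–3, Carlos, Kofi, and Sven are impossible for the one with sport golf.
That leaves Uma.

Uma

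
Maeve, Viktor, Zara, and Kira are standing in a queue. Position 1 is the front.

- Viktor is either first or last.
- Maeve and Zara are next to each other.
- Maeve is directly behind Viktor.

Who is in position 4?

With clues 1–3, Maeve, Viktor, and Zara are ruled out for position 4.
So position 4 is Kira.

Kira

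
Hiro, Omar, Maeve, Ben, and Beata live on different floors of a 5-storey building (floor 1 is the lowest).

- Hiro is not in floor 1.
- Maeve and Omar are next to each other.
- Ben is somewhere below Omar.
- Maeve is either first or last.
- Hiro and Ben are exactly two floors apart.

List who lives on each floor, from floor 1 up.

Ben, Beata, Hiro, Omar, Maeve

From clue 1: Hiro is in {2,3,4,5}.
From clues 1–3: Ben is in {1,2,3}.
From clues 1–4: Omar → floor 4, Maeve → floor 5.
From clues 1–5: Ben → floor 1, Beata → floor 2, Hiro → floor 3.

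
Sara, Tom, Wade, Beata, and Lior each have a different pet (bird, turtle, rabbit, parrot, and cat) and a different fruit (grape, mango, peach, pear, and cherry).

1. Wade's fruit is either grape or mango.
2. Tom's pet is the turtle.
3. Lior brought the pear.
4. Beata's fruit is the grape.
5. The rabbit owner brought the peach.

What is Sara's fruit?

peach

With clues 1–3, pear is impossible for Sara's fruit.
With clues 1–4, grape and mango are impossible for Sara's fruit.
With clues 1–5, cherry is impossible for Sara's fruit.
That leaves peach.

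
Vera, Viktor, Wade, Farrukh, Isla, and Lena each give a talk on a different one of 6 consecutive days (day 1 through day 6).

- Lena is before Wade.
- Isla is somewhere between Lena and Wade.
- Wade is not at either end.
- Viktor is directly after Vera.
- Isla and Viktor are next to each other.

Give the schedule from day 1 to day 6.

From clue 1: Wade is in {2,3,4,5,6}.
From clues 1–2: Wade is in {3,4,5,6}.
From clues 1–3: Wade is in {3,4,5}.
From clues 1–5: Lena → day 1, Vera → day 2, Viktor → day 3, Isla → day 4, Wade → day 5, Farrukh → day 6.

Lena, Vera, Viktor, Isla, Wade, Farrukh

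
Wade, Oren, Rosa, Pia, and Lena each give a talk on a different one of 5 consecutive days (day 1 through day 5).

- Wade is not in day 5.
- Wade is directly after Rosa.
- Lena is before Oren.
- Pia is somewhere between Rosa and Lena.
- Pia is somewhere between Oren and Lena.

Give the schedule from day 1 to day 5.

Lena, Pia, Rosa, Wade, Oren

From clue 1: Wade is in {1,2,3,4}.
From clues 1–2: Wade is in {2,3,4}.
From clues 1–4: Oren → day 5.
From clues 1–5: Lena → day 1, Pia → day 2, Rosa → day 3, Wade → day 4.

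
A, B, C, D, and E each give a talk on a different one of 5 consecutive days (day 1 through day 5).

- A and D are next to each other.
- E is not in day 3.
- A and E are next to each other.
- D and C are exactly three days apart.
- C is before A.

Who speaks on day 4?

With clues 1–4, A, B, and C are ruled out for day 4.
With clues 1–5, E is ruled out for day 4.
So day 4 is D.

D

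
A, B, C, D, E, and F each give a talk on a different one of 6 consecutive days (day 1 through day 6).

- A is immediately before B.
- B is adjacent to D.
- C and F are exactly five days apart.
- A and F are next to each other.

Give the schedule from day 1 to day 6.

F, A, B, D, E, C

From clue 1: A is in {1,2,3,4,5}.
From clues 1–2: A is in {1,2,3,4}.
From clues 1–3: A is in {2,3}.
From clues 1–4: F → day 1, A → day 2, B → day 3, D → day 4, E → day 5, C → day 6.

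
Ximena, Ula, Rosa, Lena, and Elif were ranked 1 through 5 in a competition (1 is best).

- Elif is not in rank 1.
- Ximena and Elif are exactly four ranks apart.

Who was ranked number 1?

Ximena

With clue 1, Elif is ruled out for rank 1.
With clues 1–2, Lena, Rosa, and Ula are ruled out for rank 1.
So rank 1 is Ximena.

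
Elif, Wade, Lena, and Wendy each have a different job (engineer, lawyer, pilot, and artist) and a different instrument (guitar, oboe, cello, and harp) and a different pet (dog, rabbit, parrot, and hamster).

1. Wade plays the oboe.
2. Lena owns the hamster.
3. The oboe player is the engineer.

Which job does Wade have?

With clues 1–3, artist, lawyer, and pilot are impossible for Wade's job.
That leaves engineer.

engineer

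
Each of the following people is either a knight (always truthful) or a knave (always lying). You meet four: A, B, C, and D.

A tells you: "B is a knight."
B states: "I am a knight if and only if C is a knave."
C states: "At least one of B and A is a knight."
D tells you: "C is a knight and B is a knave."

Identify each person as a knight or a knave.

Consider A. Suppose A is a knight.
Then no assignment of the remaining roles makes every statement match its speaker's type — contradiction.
So A is a knave.
Consider B. Suppose B is a knight.
Then A's statement comes out true, contradicting A being a knave.
So B is a knave.
With that fixed, C's statement is false, so C is a knave.
With that fixed, D's statement is false, so D is a knave.

A: knave, B: knave, C: knave, D: knave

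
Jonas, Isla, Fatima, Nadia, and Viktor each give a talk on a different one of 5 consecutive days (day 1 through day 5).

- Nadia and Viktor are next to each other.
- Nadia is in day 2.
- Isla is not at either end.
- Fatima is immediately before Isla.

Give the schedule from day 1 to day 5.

Viktor, Nadia, Fatima, Isla, Jonas

From clues 1–2: Nadia → day 2.
From clues 1–3: Isla is in {3,4}.
From clues 1–4: Viktor → day 1, Fatima → day 3, Isla → day 4, Jonas → day 5.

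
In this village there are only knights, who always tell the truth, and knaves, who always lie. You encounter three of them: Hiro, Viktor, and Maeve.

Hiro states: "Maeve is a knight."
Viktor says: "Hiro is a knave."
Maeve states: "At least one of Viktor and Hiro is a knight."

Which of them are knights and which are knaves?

Consider Hiro. Suppose Hiro is a knave.
Then no assignment of the remaining roles makes every statement match its speaker's type — contradiction.
So Hiro is a knight.
With that fixed, Viktor's statement is false, so Viktor is a knave.
With that fixed, Maeve's statement is true, so Maeve is a knight.

Hiro: knight, Viktor: knave, Maeve: knight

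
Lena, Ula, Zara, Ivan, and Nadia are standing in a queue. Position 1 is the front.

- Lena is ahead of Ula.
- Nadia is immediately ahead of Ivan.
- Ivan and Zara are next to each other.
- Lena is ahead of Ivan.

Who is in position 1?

With clue 1, Ula is ruled out for position 1.
With clues 1–2, Ivan is ruled out for position 1.
With clues 1–3, Zara is ruled out for position 1.
With clues 1–4, Nadia is ruled out for position 1.
So position 1 is Lena.

Lena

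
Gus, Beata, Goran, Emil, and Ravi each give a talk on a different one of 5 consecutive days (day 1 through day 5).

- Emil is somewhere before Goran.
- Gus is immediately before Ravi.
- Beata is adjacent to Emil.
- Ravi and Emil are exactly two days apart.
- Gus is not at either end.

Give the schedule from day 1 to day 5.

From clue 1: Goran is in {2,3,4,5}.
From clues 1–2: Gus is in {1,2,3,4}.
From clues 1–3: Goran is in {3,5}.
From clues 1–4: Goran → day 5.
From clues 1–5: Beata → day 1, Emil → day 2, Gus → day 3, Ravi → day 4.

Beata, Emil, Gus, Ravi, Goran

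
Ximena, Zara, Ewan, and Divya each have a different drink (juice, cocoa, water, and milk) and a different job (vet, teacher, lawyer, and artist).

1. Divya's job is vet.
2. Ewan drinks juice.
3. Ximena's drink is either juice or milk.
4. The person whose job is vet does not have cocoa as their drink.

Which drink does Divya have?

With clues 1–2, juice is impossible for Divya's drink.
With clues 1–3, milk is impossible for Divya's drink.
With clues 1–4, cocoa is impossible for Divya's drink.
That leaves water.

water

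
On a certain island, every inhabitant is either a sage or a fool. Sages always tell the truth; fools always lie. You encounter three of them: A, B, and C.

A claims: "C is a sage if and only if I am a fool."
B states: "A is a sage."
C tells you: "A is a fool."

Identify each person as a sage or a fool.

Consider A. Suppose A is a fool.
Then no assignment of the remaining roles makes every statement match its speaker's type — contradiction.
So A is a sage.
With that fixed, B's statement is true, so B is a sage.
With that fixed, C's statement is false, so C is a fool.

A: sage, B: sage, C: fool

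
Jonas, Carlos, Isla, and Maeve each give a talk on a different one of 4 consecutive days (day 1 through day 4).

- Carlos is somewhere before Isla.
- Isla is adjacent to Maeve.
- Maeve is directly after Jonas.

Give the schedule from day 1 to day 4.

From clue 1: Carlos is in {1,2,3}.
From clues 1–2: Carlos is in {1,2}.
From clues 1–3: Carlos → day 1, Jonas → day 2, Maeve → day 3, Isla → day 4.

Carlos, Jonas, Maeve, Isla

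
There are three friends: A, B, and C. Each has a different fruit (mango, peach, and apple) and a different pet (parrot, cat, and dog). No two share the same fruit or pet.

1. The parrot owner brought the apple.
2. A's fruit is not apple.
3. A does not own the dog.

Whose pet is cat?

A

With clues 1–3, B and C are impossible for the one with pet cat.
That leaves A.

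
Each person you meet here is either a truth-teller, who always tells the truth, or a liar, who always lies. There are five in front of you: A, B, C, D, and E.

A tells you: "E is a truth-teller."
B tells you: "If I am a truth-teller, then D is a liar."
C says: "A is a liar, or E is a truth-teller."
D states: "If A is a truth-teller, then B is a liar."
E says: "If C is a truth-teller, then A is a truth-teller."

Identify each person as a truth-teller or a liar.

Consider A. Suppose A is a liar.
Then no assignment of the remaining roles makes every statement match its speaker's type — contradiction.
So A is a truth-teller.
With that fixed, E's statement is true, so E is a truth-teller.
With that fixed, C's statement is true, so C is a truth-teller.
Consider B. Suppose B is a liar.
Then B's own statement would have to be false, but it can't be — contradiction.
So B is a truth-teller.
With that fixed, D's statement is false, so D is a liar.

A: truth-teller, B: truth-teller, C: truth-teller, D: liar, E: truth-teller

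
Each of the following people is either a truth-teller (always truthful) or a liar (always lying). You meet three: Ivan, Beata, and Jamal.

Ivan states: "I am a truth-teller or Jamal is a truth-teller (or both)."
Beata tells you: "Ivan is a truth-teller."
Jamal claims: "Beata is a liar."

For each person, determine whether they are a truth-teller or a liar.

Ivan: truth-teller, Beata: truth-teller, Jamal: liar

Consider Ivan. Suppose Ivan is a liar.
Then no assignment of the remaining roles makes every statement match its speaker's type — contradiction.
So Ivan is a truth-teller.
With that fixed, Beata's statement is true, so Beata is a truth-teller.
With that fixed, Jamal's statement is false, so Jamal is a liar.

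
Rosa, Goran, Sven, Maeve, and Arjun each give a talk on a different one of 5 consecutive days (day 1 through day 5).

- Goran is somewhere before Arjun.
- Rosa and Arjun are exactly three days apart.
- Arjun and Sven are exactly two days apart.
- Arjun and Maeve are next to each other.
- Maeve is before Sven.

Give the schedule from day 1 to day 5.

Goran, Arjun, Maeve, Sven, Rosa

From clue 1: Goran is in {1,2,3,4}.
From clues 1–2: Rosa is in {1,2,5}.
From clues 1–4: Goran is in {1,3}.
From clues 1–5: Goran → day 1, Arjun → day 2, Maeve → day 3, Sven → day 4, Rosa → day 5.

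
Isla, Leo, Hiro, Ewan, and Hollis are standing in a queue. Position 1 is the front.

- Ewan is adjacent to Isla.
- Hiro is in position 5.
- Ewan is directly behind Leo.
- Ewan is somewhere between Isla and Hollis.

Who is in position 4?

With clues 1–2, Hiro is ruled out for position 4.
With clues 1–3, Ewan and Leo are ruled out for position 4.
With clues 1–4, Hollis is ruled out for position 4.
So position 4 is Isla.

Isla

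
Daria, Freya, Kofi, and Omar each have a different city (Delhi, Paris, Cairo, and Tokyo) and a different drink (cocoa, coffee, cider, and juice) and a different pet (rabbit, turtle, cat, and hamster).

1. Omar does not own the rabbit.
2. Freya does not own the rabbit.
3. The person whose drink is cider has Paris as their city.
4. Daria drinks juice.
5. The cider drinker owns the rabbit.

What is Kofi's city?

With clues 1–5, Cairo, Delhi, and Tokyo are impossible for Kofi's city.
That leaves Paris.

Paris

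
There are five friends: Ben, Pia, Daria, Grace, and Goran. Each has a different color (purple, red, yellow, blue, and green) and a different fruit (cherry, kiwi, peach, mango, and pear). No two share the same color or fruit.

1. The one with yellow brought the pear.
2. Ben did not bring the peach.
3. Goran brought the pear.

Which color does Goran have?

With clues 1–3, blue, green, purple, and red are impossible for Goran's color.
That leaves yellow.

yellow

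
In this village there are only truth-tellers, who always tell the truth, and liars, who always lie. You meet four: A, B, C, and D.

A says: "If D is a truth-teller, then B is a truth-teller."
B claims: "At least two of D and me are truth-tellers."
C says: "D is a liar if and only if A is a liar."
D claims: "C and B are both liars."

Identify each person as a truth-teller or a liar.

A: liar, B: liar, C: liar, D: truth-teller

Consider A. Suppose A is a truth-teller.
Then no assignment of the remaining roles makes every statement match its speaker's type — contradiction.
So A is a liar.
Consider B. Suppose B is a truth-teller.
Then A's statement comes out true, contradicting A being a liar.
So B is a liar.
Consider C. Suppose C is a truth-teller.
Then no assignment of the remaining roles makes every statement match its speaker's type — contradiction.
So C is a liar.
With that fixed, D's statement is true, so D is a truth-teller.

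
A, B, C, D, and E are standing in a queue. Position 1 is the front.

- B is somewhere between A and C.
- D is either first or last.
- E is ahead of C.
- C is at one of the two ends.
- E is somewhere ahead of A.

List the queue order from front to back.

From clue 1: B is in {2,3,4}.
From clues 1–2: D is in {1,5}.
From clues 1–4: D → position 1, C → position 5.
From clues 1–5: E → position 2, A → position 3, B → position 4.

D, E, A, B, C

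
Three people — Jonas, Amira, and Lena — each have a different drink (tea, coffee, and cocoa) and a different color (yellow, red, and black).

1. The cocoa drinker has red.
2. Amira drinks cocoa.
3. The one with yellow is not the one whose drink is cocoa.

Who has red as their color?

Amira

With clues 1–2, Jonas and Lena are impossible for the one with color red.
That leaves Amira.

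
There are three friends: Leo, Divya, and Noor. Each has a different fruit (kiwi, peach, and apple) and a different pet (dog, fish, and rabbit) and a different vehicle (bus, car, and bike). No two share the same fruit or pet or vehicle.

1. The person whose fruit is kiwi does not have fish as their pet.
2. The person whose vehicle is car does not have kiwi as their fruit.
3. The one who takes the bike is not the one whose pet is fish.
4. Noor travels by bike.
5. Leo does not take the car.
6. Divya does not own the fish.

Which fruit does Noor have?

With clues 1–6, apple and peach are impossible for Noor's fruit.
That leaves kiwi.

kiwi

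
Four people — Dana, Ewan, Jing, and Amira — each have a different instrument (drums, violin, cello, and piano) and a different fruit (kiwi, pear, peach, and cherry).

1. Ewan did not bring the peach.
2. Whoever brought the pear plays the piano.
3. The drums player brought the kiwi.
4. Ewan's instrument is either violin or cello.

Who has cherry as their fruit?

With clues 1–4, Amira, Dana, and Jing are impossible for the one with fruit cherry.
That leaves Ewan.

Ewan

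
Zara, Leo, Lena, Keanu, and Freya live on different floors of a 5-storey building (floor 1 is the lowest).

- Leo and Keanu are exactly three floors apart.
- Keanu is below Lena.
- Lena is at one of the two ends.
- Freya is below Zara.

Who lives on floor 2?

With clues 1–2, Leo is ruled out for floor 2.
With clues 1–3, Keanu and Lena are ruled out for floor 2.
With clues 1–4, Zara is ruled out for floor 2.
So floor 2 is Freya.

Freya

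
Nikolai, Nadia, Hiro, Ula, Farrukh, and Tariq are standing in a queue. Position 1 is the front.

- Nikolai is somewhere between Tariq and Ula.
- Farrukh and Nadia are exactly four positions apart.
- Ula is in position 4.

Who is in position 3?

Nikolai

With clues 1–2, Farrukh and Nadia are ruled out for position 3.
With clues 1–3, Hiro, Tariq, and Ula are ruled out for position 3.
So position 3 is Nikolai.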